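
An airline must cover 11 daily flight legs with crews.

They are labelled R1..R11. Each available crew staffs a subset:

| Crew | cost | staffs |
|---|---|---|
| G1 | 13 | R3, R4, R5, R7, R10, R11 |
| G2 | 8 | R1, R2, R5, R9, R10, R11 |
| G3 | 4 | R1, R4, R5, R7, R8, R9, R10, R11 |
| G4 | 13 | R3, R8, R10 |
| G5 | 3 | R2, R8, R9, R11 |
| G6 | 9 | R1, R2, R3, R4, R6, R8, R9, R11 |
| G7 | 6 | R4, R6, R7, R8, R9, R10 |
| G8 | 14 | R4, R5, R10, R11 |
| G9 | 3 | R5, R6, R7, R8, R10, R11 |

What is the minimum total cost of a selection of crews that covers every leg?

12

G6, G9 together cover every leg (G6 ∪ G9 = {R1, R2, R3, R4, R5, R6, R7, R8, R9, R10, R11}); total cost 9 + 3 = 12.
The greedy pick G3, G5, G9, G6 costs 19; no covering selection beats 12.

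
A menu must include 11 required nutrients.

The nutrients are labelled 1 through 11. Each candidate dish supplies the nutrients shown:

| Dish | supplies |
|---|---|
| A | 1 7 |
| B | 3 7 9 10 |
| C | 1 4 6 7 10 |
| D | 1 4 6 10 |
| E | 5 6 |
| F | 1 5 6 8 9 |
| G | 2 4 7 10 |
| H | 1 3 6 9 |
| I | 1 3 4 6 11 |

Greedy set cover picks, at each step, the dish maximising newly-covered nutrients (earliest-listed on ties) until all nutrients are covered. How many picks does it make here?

Greedy: pick C (covers 5 new) → pick F (covers 3 new) → pick I (covers 2 new) → pick G (covers 1 new). Total picks: 4.
(The true minimum cover uses only 3 dishes, so greedy is not optimal here.)

4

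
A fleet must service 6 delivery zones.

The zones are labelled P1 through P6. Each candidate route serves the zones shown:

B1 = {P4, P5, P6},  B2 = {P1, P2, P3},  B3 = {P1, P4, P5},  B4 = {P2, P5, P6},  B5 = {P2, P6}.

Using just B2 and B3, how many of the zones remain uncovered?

Union of B2, B3 = {P1, P2, P3, P4, P5}.
Not covered: P6 — 1 zone.

1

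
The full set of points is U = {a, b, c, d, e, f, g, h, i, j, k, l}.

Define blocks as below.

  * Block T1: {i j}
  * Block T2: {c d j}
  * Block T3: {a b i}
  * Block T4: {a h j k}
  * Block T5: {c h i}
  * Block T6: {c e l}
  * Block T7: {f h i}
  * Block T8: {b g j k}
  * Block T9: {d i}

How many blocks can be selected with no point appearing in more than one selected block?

3

T6, T8, T9 are pairwise disjoint (T6={c,e,l}; T8={b,g,j,k}; T9={d,i}).
Every remaining block overlaps one of these, and no 4 of the listed blocks are pairwise disjoint, so 3 is the maximum.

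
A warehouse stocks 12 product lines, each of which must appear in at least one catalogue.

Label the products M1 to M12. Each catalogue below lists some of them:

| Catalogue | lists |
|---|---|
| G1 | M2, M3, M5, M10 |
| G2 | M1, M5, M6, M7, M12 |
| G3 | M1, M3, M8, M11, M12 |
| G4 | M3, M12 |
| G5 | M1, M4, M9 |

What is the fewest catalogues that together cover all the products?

4

Take {G1, G2, G3, G5}. Their union is {M1, M2, M3, M4, M5, M6, M7, M8, M9, M10, M11, M12}, which is all 12 products.
Only G5 contains M4, so G5 is forced; the remaining 9 products need at least 3 more catalogues (each remaining catalogue adds at most 4) — so at least 4 catalogues are needed, and 4 is optimal.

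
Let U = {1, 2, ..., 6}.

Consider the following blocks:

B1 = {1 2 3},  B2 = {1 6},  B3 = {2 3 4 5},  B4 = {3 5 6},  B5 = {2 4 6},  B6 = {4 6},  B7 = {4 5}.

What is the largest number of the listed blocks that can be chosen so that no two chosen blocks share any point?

B1, B7 are pairwise disjoint (B1={1,2,3}; B7={4,5}).
Every remaining block overlaps one of these, and no 3 of the listed blocks are pairwise disjoint, so 2 is the maximum.

2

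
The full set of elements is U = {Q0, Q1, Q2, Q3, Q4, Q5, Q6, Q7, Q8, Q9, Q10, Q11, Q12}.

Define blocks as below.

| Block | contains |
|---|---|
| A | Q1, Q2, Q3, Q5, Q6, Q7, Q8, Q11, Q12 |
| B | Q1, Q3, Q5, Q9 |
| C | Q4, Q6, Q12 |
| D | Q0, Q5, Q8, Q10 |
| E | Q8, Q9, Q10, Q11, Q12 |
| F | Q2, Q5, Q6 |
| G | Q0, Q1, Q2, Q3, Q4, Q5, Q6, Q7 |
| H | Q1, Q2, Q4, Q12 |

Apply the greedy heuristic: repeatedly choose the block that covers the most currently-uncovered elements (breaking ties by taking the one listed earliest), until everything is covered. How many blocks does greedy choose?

Greedy: pick A (covers 9 new) → pick D (covers 2 new) → pick B (covers 1 new) → pick C (covers 1 new). Total picks: 4.
(The true minimum cover uses only 2 blocks, so greedy is not optimal here.)

4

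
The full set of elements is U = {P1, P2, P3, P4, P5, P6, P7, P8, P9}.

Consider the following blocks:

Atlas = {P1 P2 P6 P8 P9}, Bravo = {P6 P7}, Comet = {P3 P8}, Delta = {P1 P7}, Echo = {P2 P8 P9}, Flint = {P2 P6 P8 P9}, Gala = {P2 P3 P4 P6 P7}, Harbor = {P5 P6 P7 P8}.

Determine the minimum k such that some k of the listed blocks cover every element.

3

Take {Atlas, Gala, Harbor}. Their union is {P1, P2, P3, P4, P5, P6, P7, P8, P9}, which is all 9 elements.
Only Gala contains P4, so Gala is forced; the remaining 4 elements need at least 2 more blocks (each remaining block adds at most 3) — so at least 3 blocks are needed, and 3 is optimal.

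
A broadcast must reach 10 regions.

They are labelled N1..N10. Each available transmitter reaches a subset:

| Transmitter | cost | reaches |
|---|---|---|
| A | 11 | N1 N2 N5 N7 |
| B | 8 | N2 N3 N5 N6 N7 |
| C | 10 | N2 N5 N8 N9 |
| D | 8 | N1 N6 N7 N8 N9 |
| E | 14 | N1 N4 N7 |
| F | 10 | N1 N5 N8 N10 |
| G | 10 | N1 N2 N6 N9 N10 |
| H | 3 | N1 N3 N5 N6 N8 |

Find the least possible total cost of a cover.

27

E, G, H together cover every region (E ∪ G ∪ H = {N1, N2, N3, N4, N5, N6, N7, N8, N9, N10}); total cost 14 + 10 + 3 = 27.
No covering selection has total cost below 27.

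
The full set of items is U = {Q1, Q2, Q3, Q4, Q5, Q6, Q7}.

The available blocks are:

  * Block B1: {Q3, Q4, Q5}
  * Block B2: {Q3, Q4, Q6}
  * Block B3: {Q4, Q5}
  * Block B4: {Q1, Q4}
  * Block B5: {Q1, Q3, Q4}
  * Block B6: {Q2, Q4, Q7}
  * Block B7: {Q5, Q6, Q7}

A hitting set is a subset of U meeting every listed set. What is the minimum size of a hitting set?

2

H = {Q4, Q6} meets every block (each contains at least one member of H), and |H| = 2.
The blocks B5, B7 are pairwise disjoint, so any hitting set needs a separate item for each — at least 2. Hence 2 is optimal.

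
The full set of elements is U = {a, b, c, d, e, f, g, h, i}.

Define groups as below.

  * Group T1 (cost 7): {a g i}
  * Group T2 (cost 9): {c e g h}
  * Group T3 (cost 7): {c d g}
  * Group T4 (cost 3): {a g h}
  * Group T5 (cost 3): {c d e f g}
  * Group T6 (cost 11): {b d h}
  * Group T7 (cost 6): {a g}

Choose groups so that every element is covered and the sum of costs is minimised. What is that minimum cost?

21

T1, T5, T6 together cover every element (T1 ∪ T5 ∪ T6 = {a, b, c, d, e, f, g, h, i}); total cost 7 + 3 + 11 = 21.
The greedy pick T5, T4, T1, T6 costs 24; no covering selection beats 21.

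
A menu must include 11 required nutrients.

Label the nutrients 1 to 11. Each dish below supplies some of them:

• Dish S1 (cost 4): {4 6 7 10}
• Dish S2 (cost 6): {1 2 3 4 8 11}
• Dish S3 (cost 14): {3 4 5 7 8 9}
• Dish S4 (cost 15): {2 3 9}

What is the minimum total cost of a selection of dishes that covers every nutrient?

24

S1, S2, S3 together cover every nutrient (S1 ∪ S2 ∪ S3 = {1, 2, 3, 4, 5, 6, 7, 8, 9, 10, 11}); total cost 4 + 6 + 14 = 24.
No covering selection has total cost below 24.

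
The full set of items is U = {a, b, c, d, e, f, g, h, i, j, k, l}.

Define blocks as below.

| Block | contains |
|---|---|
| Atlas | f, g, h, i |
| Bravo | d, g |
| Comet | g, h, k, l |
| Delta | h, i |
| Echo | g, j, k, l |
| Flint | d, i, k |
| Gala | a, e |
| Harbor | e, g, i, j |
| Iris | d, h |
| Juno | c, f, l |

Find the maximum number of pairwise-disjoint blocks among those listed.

Bravo, Delta, Gala, Juno are pairwise disjoint (Bravo={d,g}; Delta={h,i}; Gala={a,e}; Juno={c,f,l}).
Every remaining block overlaps one of these, and no 5 of the listed blocks are pairwise disjoint, so 4 is the maximum.

4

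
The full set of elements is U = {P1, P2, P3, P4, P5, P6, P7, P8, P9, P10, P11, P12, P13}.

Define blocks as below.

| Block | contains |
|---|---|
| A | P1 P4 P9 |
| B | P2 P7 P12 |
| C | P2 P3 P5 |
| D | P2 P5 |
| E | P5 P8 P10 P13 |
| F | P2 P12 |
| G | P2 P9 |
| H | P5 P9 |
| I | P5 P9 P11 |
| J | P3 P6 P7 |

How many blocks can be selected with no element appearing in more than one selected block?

A, E, F, J are pairwise disjoint (A={P1,P4,P9}; E={P5,P8,P10,P13}; F={P2,P12}; J={P3,P6,P7}).
Every remaining block overlaps one of these, and no 5 of the listed blocks are pairwise disjoint, so 4 is the maximum.

4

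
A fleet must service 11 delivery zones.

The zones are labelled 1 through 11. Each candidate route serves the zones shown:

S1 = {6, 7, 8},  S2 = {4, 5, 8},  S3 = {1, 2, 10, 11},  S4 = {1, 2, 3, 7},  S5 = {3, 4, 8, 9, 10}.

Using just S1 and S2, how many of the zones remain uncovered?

6

Union of S1, S2 = {4, 5, 6, 7, 8}.
Not covered: 1, 2, 3, 9, 10, 11 — 6 zones.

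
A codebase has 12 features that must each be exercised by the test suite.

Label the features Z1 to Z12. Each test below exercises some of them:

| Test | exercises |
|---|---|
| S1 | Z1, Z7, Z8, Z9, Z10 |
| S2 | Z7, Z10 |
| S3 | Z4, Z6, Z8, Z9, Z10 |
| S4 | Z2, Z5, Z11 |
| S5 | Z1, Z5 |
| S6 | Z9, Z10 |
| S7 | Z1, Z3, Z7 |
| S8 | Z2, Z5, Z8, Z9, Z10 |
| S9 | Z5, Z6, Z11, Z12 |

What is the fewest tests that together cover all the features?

Take {S3, S7, S8, S9}. Their union is {Z1, Z2, Z3, Z4, Z5, Z6, Z7, Z8, Z9, Z10, Z11, Z12}, which is all 12 features.
Only S3 contains Z4, so S3 is forced; the remaining 7 features need at least 3 more tests (each remaining test adds at most 3) — so at least 4 tests are needed, and 4 is optimal.

4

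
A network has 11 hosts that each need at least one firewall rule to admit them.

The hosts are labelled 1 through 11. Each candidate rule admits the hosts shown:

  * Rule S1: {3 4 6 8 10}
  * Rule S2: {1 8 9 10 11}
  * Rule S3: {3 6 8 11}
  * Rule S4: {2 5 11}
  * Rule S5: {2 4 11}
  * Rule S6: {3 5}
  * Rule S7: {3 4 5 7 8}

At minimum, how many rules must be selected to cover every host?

4

Take {S1, S2, S5, S7}. Their union is {1, 2, 3, 4, 5, 6, 7, 8, 9, 10, 11}, which is all 11 hosts.
No 3 of the 7 rules cover everything (all 35 combinations miss at least one host), so 4 is optimal.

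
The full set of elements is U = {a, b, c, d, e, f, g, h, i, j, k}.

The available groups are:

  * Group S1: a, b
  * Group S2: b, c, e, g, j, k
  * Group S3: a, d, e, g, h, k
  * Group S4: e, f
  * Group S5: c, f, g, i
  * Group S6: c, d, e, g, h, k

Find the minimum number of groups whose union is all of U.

3

S2, S3, and S5 cover everything between them: the union {a, b, c, d, e, f, g, h, i, j, k} is all of U.
Only S5 contains i, so S5 is forced; the remaining 7 elements need at least 2 more groups (each remaining group adds at most 5) — so at least 3 groups are needed, and 3 is optimal.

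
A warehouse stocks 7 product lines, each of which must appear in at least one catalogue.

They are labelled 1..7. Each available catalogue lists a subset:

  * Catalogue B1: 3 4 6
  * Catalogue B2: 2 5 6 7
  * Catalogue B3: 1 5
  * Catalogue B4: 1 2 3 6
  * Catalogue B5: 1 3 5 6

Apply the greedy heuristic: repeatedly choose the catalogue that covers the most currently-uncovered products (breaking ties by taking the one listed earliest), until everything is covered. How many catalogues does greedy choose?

Greedy: pick B2 (covers 4 new) → pick B1 (covers 2 new) → pick B3 (covers 1 new). Total picks: 3.

3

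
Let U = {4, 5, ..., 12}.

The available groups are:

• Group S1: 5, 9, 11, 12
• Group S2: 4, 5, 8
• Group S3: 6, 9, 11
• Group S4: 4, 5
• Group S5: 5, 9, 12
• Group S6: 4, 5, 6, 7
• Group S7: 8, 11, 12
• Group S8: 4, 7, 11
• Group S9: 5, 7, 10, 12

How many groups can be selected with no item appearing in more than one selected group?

2

S3, S4 are pairwise disjoint (S3={6,9,11}; S4={4,5}).
Every remaining group overlaps one of these, and no 3 of the listed groups are pairwise disjoint, so 2 is the maximum.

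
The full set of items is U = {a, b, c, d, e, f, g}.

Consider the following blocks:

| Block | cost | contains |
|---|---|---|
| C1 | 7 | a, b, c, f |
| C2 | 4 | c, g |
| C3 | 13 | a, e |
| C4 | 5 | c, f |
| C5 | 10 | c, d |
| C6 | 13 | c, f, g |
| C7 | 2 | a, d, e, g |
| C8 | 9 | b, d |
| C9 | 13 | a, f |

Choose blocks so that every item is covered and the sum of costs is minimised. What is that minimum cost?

9

C1, C7 together cover every item (C1 ∪ C7 = {a, b, c, d, e, f, g}); total cost 7 + 2 = 9.
No covering selection has total cost below 9.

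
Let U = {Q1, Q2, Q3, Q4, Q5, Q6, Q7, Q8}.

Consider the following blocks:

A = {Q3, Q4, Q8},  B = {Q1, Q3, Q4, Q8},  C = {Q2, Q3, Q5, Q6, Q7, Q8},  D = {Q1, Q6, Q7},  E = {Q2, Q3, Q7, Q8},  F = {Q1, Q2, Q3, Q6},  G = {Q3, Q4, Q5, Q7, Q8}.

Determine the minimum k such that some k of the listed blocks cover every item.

2

Take {B, C}. Their union is {Q1, Q2, Q3, Q4, Q5, Q6, Q7, Q8}, which is all 8 items.
No single block has all 8 items (the largest, C, has 6), so 2 is optimal.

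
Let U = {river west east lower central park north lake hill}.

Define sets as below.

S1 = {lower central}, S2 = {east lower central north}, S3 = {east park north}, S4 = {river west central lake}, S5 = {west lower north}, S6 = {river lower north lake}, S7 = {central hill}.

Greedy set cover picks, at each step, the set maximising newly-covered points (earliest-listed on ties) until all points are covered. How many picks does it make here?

Greedy: pick S2 (covers 4 new) → pick S4 (covers 3 new) → pick S3 (covers 1 new) → pick S7 (covers 1 new). Total picks: 4.

4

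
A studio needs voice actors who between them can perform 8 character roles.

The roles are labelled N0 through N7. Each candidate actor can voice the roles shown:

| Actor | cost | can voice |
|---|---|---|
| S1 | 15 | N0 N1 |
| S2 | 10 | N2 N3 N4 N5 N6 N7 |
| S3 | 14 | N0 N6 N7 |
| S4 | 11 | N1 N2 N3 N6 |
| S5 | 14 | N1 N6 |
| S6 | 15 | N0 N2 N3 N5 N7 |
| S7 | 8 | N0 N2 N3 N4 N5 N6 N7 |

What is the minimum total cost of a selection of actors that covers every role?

19

S4, S7 together cover every role (S4 ∪ S7 = {N0, N1, N2, N3, N4, N5, N6, N7}); total cost 11 + 8 = 19.
No covering selection has total cost below 19.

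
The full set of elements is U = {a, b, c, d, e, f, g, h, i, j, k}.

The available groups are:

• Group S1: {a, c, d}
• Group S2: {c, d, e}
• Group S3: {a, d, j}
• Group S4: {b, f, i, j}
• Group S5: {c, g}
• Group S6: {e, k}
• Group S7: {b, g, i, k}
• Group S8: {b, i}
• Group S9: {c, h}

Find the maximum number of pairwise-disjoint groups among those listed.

4

S3, S6, S8, S9 are pairwise disjoint (S3={a,d,j}; S6={e,k}; S8={b,i}; S9={c,h}).
Every remaining group overlaps one of these, and no 5 of the listed groups are pairwise disjoint, so 4 is the maximum.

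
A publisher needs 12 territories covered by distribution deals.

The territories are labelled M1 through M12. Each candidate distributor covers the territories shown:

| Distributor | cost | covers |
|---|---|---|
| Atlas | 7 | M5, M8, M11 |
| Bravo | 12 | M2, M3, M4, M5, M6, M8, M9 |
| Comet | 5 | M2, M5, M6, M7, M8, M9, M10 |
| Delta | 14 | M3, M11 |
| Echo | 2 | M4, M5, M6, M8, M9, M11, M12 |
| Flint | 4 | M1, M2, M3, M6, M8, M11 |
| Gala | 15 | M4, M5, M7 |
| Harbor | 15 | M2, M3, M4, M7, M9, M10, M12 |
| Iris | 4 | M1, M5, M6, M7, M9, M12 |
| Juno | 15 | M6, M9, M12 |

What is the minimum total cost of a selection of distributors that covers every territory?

11

Comet, Echo, Flint together cover every territory (Comet ∪ Echo ∪ Flint = {M1, M2, M3, M4, M5, M6, M7, M8, M9, M10, M11, M12}); total cost 5 + 2 + 4 = 11.
No covering selection has total cost below 11.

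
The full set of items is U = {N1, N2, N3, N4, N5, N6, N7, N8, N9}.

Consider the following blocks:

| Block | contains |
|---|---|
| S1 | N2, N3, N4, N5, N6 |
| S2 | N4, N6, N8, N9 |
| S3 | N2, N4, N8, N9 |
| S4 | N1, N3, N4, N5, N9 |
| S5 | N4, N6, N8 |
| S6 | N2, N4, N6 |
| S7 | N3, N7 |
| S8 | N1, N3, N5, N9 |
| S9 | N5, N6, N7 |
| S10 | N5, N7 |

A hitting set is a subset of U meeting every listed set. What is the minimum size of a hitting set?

The 3 items {N3, N4, N5} hit every block.
No choice of 2 items meets every block, so 3 is the minimum.

3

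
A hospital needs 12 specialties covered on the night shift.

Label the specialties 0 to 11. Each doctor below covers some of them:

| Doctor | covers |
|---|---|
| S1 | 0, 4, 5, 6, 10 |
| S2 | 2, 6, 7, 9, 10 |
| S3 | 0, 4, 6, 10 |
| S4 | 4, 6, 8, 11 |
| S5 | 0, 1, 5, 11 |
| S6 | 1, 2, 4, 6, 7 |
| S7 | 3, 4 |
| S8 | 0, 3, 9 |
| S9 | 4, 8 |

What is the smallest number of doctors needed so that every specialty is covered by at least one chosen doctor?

Take {S2, S4, S5, S8}. Their union is {0, 1, 2, 3, 4, 5, 6, 7, 8, 9, 10, 11}, which is all 12 specialties.
No 3 of the 9 doctors cover everything (all 84 combinations miss at least one specialty), so 4 is optimal.

4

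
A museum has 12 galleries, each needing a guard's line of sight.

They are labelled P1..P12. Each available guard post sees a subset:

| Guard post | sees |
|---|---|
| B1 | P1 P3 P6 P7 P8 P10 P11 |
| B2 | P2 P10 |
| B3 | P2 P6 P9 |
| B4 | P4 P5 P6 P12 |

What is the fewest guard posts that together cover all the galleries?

B1 and B3 and B4 together: B1 ∪ B3 ∪ B4 = {P1, P2, P3, P4, P5, P6, P7, P8, P9, P10, P11, P12} — every gallery is covered.
Only B1 contains P1, so B1 is forced; the remaining 5 galleries need at least 2 more guard posts (each remaining guard post adds at most 3) — so at least 3 guard posts are needed, and 3 is optimal.

3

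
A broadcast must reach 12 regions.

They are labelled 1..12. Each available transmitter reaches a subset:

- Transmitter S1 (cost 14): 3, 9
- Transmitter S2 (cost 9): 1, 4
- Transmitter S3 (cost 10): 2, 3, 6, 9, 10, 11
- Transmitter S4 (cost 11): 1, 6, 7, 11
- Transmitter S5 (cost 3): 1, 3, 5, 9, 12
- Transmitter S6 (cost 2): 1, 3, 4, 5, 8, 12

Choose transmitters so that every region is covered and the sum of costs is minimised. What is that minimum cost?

23

S3, S4, S6 together cover every region (S3 ∪ S4 ∪ S6 = {1, 2, 3, 4, 5, 6, 7, 8, 9, 10, 11, 12}); total cost 10 + 11 + 2 = 23.
No covering selection has total cost below 23.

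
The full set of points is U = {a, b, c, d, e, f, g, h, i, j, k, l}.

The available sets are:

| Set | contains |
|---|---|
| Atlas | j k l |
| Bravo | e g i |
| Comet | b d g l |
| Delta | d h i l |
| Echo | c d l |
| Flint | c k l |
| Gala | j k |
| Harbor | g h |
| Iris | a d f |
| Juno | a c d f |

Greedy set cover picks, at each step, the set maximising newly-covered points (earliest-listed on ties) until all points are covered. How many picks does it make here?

Greedy: pick Comet (covers 4 new) → pick Juno (covers 3 new) → pick Atlas (covers 2 new) → pick Bravo (covers 2 new) → pick Delta (covers 1 new). Total picks: 5.

5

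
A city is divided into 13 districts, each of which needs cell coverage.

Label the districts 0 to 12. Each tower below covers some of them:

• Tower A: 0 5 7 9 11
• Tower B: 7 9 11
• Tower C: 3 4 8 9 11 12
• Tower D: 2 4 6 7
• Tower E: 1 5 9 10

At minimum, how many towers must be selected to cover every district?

4

Take {A, C, D, E}. Their union is {0, 1, 2, 3, 4, 5, 6, 7, 8, 9, 10, 11, 12}, which is all 13 districts.
Only C contains 3, so C is forced; the remaining 7 districts need at least 3 more towers (each remaining tower adds at most 3) — so at least 4 towers are needed, and 4 is optimal.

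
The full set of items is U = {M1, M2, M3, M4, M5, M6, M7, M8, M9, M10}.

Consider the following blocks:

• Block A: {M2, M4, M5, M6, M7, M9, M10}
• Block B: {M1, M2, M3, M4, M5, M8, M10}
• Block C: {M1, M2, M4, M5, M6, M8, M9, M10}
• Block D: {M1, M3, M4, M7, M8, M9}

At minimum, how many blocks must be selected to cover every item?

A and D cover everything between them: the union {M1, M2, M3, M4, M5, M6, M7, M8, M9, M10} is all of U.
No single block has all 10 items (the largest, C, has 8), so 2 is optimal.

2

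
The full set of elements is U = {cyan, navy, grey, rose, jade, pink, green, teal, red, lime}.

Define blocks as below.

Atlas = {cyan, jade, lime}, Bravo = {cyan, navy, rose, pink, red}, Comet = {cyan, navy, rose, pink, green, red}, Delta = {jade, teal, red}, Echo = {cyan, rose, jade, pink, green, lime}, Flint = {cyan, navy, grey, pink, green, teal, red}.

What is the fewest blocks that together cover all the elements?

2

Echo and Flint together: Echo ∪ Flint = {cyan, navy, grey, rose, jade, pink, green, teal, red, lime} — every element is covered.
No single block has all 10 elements (the largest, Flint, has 7), so 2 is optimal.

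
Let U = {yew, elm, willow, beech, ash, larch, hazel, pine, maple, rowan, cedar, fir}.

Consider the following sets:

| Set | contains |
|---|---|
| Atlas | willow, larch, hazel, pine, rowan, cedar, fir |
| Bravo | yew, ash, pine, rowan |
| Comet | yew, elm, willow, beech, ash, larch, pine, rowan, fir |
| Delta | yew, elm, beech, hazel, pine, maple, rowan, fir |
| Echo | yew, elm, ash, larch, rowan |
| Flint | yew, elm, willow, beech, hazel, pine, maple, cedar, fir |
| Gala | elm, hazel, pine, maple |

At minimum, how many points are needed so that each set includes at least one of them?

H = {hazel, rowan} meets every set (each contains at least one member of H), and |H| = 2.
No single point lies in every set, so at least 2 are needed and 2 is optimal.

2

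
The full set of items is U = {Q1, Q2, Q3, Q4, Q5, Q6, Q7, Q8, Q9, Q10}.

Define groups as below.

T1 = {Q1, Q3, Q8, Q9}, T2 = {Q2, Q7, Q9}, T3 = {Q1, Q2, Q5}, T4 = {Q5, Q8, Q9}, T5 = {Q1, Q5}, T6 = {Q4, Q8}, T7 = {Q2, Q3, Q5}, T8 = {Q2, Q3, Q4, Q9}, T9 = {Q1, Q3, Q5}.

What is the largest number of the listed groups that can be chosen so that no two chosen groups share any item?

3

T2, T5, T6 are pairwise disjoint (T2={Q2,Q7,Q9}; T5={Q1,Q5}; T6={Q4,Q8}).
Every remaining group overlaps one of these, and no 4 of the listed groups are pairwise disjoint, so 3 is the maximum.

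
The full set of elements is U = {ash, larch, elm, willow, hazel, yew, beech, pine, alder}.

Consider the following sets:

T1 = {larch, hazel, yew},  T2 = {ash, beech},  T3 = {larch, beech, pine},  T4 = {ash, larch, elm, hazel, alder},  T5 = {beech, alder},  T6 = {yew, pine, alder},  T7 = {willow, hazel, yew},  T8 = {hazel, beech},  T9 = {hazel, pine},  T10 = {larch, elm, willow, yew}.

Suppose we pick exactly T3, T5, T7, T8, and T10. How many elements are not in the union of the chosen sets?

Union of T3, T5, T7, T8, T10 = {larch, elm, willow, hazel, yew, beech, pine, alder}.
Not covered: ash — 1 element.

1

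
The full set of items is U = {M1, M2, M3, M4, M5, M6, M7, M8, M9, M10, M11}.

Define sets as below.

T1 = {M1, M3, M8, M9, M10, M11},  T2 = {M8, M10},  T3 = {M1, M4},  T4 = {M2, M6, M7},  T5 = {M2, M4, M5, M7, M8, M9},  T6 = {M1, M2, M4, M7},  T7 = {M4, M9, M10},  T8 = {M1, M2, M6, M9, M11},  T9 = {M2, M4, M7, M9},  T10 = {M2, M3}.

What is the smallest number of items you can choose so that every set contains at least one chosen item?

H = {M2, M4, M10} meets every set (each contains at least one member of H), and |H| = 3.
The sets T2, T3, T4 are pairwise disjoint, so any hitting set needs a separate item for each — at least 3. Hence 3 is optimal.

3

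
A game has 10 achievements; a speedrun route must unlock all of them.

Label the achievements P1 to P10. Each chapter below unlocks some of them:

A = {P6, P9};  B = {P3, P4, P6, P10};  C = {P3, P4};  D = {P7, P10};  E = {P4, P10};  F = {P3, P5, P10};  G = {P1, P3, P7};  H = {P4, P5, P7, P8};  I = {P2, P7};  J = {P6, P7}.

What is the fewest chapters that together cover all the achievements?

A and E and G and H and I together: A ∪ E ∪ G ∪ H ∪ I = {P1, P2, P3, P4, P5, P6, P7, P8, P9, P10} — every achievement is covered.
No 4 of the 10 chapters cover everything (all 210 combinations miss at least one achievement), so 5 is optimal.

5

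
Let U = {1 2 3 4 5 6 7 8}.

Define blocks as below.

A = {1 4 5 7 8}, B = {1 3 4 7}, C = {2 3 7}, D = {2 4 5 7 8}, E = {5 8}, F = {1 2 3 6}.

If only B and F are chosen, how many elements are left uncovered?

2

Union of B, F = {1, 2, 3, 4, 6, 7}.
Not covered: 5, 8 — 2 elements.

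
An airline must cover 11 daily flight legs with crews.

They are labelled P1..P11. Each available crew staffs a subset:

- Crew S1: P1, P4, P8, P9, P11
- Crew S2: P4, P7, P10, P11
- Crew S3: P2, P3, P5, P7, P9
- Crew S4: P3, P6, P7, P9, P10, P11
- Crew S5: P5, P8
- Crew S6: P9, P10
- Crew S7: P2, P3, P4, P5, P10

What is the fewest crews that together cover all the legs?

Take {S1, S3, S4}. Their union is {P1, P2, P3, P4, P5, P6, P7, P8, P9, P10, P11}, which is all 11 legs.
Only S1 contains P1, so S1 is forced; the remaining 6 legs need at least 2 more crews (each remaining crew adds at most 4) — so at least 3 crews are needed, and 3 is optimal.

3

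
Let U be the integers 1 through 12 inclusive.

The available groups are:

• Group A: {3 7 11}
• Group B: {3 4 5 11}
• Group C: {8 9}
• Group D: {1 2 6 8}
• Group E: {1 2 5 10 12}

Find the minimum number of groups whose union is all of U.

5

Take {A, B, C, D, E}. Their union is {1, 2, 3, 4, 5, 6, 7, 8, 9, 10, 11, 12}, which is all 12 points.
No 4 of the 5 groups cover everything (all 5 combinations miss at least one point), so 5 is optimal.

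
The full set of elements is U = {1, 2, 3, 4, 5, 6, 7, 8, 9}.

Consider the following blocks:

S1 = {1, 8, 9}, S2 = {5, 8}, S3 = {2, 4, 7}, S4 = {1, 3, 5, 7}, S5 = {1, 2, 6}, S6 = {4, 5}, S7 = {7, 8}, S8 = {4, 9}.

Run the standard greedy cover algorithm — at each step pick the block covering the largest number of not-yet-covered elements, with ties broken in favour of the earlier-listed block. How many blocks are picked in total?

Greedy: pick S4 (covers 4 new) → pick S1 (covers 2 new) → pick S3 (covers 2 new) → pick S5 (covers 1 new). Total picks: 4.

4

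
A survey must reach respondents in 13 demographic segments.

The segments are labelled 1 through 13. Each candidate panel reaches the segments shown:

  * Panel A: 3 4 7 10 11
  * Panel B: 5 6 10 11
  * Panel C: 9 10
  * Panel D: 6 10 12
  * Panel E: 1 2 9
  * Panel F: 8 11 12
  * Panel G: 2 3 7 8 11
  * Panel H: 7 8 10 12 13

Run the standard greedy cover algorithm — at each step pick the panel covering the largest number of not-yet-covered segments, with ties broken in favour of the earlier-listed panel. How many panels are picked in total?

Greedy: pick A (covers 5 new) → pick E (covers 3 new) → pick H (covers 3 new) → pick B (covers 2 new). Total picks: 4.

4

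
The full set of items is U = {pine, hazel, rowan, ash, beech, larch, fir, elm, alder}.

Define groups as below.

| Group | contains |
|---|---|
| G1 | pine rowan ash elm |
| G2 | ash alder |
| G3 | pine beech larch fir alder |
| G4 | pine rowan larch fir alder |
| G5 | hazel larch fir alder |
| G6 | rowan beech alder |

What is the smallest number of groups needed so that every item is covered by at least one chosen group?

G1, G5, and G6 cover everything between them: the union {pine, hazel, rowan, ash, beech, larch, fir, elm, alder} is all of U.
Only G5 contains hazel, so G5 is forced; the remaining 5 items need at least 2 more groups (each remaining group adds at most 4) — so at least 3 groups are needed, and 3 is optimal.

3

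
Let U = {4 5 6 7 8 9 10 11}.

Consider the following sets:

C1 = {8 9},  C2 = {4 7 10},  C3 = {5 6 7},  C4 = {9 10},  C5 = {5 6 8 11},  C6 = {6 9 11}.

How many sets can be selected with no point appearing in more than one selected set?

C1, C3 are pairwise disjoint (C1={8,9}; C3={5,6,7}).
Every remaining set overlaps one of these, and no 3 of the listed sets are pairwise disjoint, so 2 is the maximum.

2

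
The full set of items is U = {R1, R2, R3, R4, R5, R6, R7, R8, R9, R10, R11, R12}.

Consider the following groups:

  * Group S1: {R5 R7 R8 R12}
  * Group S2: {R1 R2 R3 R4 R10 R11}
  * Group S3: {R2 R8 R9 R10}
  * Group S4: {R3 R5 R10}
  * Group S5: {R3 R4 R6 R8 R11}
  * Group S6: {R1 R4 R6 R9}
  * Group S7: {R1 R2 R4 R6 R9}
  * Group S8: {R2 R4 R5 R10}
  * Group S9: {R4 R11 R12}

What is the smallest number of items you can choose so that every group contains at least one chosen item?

Take H = {R4, R5, R8}. Each listed group contains at least one of these, so H is a hitting set of size 3.
No choice of 2 items meets every group, so 3 is the minimum.

3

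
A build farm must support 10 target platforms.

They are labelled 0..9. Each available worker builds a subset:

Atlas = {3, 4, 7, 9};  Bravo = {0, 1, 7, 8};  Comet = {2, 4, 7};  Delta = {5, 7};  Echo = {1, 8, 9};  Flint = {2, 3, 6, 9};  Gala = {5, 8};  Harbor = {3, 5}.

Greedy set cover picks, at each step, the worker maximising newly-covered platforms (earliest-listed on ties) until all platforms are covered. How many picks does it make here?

Greedy: pick Atlas (covers 4 new) → pick Bravo (covers 3 new) → pick Flint (covers 2 new) → pick Delta (covers 1 new). Total picks: 4.

4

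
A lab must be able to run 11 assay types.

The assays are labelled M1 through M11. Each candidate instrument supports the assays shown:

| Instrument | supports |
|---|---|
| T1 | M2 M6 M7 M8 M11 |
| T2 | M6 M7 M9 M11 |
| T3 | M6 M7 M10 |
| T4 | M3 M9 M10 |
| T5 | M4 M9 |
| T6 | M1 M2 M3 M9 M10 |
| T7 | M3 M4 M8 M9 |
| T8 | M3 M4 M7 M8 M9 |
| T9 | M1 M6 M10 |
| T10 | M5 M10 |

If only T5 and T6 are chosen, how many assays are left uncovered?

5

Union of T5, T6 = {M1, M2, M3, M4, M9, M10}.
Not covered: M5, M6, M7, M8, M11 — 5 assays.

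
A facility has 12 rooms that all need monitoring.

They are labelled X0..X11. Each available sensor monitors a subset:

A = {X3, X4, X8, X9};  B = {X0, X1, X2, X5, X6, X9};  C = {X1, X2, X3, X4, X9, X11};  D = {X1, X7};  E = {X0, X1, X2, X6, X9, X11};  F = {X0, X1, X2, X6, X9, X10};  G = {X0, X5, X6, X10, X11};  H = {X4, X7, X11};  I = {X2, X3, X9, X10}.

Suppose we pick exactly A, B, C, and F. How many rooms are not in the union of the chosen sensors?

Union of A, B, C, F = {X0, X1, X2, X3, X4, X5, X6, X8, X9, X10, X11}.
Not covered: X7 — 1 room.

1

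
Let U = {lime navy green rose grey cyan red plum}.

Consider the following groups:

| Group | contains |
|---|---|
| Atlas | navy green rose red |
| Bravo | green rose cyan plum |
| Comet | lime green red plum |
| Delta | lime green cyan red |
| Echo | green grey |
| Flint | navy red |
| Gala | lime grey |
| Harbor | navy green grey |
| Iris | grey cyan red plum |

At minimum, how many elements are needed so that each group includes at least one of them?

3

Take H = {navy, green, grey}. Each listed group contains at least one of these, so H is a hitting set of size 3.
The groups Bravo, Flint, Gala are pairwise disjoint, so any hitting set needs a separate element for each — at least 3. Hence 3 is optimal.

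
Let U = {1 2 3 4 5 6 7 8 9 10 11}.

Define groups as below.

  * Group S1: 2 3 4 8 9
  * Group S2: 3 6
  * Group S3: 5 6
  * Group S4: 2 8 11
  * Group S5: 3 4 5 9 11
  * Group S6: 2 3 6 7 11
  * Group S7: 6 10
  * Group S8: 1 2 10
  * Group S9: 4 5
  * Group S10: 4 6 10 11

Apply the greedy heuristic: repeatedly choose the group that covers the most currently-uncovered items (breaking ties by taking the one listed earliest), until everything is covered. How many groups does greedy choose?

4

Greedy: pick S1 (covers 5 new) → pick S6 (covers 3 new) → pick S8 (covers 2 new) → pick S3 (covers 1 new). Total picks: 4.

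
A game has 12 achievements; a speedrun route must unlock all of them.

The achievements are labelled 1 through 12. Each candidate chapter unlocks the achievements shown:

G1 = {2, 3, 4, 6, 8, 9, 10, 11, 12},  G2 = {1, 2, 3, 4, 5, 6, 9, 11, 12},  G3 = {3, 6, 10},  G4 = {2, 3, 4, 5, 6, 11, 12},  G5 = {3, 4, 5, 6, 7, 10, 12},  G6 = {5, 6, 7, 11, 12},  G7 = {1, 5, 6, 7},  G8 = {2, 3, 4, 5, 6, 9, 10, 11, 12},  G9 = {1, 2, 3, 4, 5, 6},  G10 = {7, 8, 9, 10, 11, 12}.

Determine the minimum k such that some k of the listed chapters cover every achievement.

Take {G9, G10}. Their union is {1, 2, 3, 4, 5, 6, 7, 8, 9, 10, 11, 12}, which is all 12 achievements.
No single chapter has all 12 achievements (the largest, G1, has 9), so 2 is optimal.

2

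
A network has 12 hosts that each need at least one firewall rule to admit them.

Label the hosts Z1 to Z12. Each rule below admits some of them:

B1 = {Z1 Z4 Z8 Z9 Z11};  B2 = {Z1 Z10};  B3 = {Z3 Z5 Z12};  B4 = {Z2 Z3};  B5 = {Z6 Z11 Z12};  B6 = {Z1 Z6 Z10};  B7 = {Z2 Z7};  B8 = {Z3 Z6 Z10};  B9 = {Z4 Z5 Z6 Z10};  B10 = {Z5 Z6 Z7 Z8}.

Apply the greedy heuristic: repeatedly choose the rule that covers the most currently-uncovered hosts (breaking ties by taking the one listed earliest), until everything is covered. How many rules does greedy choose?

4

Greedy: pick B1 (covers 5 new) → pick B3 (covers 3 new) → pick B6 (covers 2 new) → pick B7 (covers 2 new). Total picks: 4.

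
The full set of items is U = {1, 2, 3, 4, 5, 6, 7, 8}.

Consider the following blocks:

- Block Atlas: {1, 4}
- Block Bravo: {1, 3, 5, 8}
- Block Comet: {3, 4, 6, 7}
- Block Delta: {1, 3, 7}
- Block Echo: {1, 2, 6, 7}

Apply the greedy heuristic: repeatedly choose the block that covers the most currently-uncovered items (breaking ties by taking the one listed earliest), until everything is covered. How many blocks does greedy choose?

Greedy: pick Bravo (covers 4 new) → pick Comet (covers 3 new) → pick Echo (covers 1 new). Total picks: 3.

3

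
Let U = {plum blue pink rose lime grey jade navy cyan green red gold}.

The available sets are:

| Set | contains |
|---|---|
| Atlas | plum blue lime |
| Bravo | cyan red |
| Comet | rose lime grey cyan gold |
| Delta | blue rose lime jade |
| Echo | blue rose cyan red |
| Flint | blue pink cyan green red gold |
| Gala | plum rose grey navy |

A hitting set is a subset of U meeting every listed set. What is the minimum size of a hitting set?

3

H = {plum, lime, cyan} meets every set (each contains at least one member of H), and |H| = 3.
No choice of 2 points meets every set, so 3 is the minimum.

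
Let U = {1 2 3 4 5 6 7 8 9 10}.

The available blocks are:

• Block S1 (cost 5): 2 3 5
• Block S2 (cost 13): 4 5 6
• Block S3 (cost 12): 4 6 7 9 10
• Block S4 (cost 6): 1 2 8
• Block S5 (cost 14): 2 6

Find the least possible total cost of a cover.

23

S1, S3, S4 together cover every point (S1 ∪ S3 ∪ S4 = {1, 2, 3, 4, 5, 6, 7, 8, 9, 10}); total cost 5 + 12 + 6 = 23.
No covering selection has total cost below 23.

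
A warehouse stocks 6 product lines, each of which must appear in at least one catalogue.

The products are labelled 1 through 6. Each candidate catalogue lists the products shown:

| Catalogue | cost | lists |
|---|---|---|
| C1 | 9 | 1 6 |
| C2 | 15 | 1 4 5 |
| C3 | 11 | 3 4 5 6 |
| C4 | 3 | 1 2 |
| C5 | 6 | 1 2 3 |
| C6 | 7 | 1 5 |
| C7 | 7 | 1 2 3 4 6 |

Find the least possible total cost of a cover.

C3, C4 together cover every product (C3 ∪ C4 = {1, 2, 3, 4, 5, 6}); total cost 11 + 3 = 14.
No covering selection has total cost below 14.

14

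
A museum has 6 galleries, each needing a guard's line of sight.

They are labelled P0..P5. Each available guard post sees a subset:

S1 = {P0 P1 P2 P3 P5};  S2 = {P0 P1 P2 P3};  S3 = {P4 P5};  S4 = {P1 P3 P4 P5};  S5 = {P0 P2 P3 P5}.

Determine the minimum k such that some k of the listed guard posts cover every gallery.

2

S1 and S3 together: S1 ∪ S3 = {P0, P1, P2, P3, P4, P5} — every gallery is covered.
No single guard post has all 6 galleries (the largest, S1, has 5), so 2 is optimal.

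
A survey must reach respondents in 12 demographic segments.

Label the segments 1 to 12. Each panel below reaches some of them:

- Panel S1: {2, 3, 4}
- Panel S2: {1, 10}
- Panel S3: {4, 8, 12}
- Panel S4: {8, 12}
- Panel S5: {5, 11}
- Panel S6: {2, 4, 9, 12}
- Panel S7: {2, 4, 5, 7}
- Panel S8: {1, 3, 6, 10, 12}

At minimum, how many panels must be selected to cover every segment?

5

S4 and S5 and S6 and S7 and S8 together: S4 ∪ S5 ∪ S6 ∪ S7 ∪ S8 = {1, 2, 3, 4, 5, 6, 7, 8, 9, 10, 11, 12} — every segment is covered.
No 4 of the 8 panels cover everything (all 70 combinations miss at least one segment), so 5 is optimal.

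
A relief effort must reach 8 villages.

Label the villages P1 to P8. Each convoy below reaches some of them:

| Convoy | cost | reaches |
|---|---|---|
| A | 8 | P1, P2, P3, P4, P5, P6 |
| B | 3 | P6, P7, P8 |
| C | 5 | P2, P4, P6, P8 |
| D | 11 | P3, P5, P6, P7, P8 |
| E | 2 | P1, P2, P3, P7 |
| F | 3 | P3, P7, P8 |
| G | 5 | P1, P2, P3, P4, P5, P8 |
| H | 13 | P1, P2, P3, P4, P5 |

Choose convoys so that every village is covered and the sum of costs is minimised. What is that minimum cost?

8

B, G together cover every village (B ∪ G = {P1, P2, P3, P4, P5, P6, P7, P8}); total cost 3 + 5 = 8.
The greedy pick E, B, G costs 10; no covering selection beats 8.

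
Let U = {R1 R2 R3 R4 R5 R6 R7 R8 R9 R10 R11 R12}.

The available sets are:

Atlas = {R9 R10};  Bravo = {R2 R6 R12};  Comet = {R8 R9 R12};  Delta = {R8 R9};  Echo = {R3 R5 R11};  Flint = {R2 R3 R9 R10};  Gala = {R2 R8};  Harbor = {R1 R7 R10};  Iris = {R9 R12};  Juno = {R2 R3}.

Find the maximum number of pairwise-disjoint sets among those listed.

Echo, Gala, Harbor, Iris are pairwise disjoint (Echo={R3,R5,R11}; Gala={R2,R8}; Harbor={R1,R7,R10}; Iris={R9,R12}).
Every remaining set overlaps one of these, and no 5 of the listed sets are pairwise disjoint, so 4 is the maximum.

4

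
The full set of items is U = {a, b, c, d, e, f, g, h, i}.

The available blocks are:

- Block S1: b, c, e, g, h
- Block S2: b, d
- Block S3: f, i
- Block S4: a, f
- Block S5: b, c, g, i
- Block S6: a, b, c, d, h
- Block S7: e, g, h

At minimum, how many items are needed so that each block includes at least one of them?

The 3 items {d, f, g} hit every block.
The blocks S2, S3, S7 are pairwise disjoint, so any hitting set needs a separate item for each — at least 3. Hence 3 is optimal.

3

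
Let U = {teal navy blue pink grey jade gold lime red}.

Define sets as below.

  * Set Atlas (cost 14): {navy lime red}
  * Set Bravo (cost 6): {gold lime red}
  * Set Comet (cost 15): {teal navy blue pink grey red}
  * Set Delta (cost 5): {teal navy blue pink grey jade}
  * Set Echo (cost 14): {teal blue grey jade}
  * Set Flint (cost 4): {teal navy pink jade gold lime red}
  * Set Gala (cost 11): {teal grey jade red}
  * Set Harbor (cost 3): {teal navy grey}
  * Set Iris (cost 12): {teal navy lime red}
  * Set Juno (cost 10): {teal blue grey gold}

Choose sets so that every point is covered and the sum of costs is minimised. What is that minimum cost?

9

Delta, Flint together cover every point (Delta ∪ Flint = {teal, navy, blue, pink, grey, jade, gold, lime, red}); total cost 5 + 4 = 9.
No covering selection has total cost below 9.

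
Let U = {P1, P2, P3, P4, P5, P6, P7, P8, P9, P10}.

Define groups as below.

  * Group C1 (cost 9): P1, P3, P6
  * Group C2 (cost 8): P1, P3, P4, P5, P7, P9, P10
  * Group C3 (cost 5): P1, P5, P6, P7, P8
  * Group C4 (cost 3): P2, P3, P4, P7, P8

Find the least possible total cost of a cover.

16

C2, C3, C4 together cover every point (C2 ∪ C3 ∪ C4 = {P1, P2, P3, P4, P5, P6, P7, P8, P9, P10}); total cost 8 + 5 + 3 = 16.
No covering selection has total cost below 16.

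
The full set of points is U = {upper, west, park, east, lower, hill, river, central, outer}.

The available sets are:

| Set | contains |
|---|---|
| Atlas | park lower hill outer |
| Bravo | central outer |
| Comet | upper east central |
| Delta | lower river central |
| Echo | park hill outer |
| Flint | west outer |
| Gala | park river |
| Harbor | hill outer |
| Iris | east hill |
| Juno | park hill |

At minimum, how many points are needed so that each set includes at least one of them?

Take H = {hill, river, central, outer}. Each listed set contains at least one of these, so H is a hitting set of size 4.
No choice of 3 points meets every set, so 4 is the minimum.

4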